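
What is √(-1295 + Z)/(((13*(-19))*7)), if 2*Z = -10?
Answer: -10*I*√13/1729 ≈ -0.020853*I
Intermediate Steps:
Z = -5 (Z = (½)*(-10) = -5)
√(-1295 + Z)/(((13*(-19))*7)) = √(-1295 - 5)/(((13*(-19))*7)) = √(-1300)/((-247*7)) = (10*I*√13)/(-1729) = (10*I*√13)*(-1/1729) = -10*I*√13/1729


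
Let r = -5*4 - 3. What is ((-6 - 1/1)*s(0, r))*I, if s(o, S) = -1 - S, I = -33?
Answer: 5082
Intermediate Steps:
r = -23 (r = -20 - 3 = -23)
((-6 - 1/1)*s(0, r))*I = ((-6 - 1/1)*(-1 - 1*(-23)))*(-33) = ((-6 - 1*1)*(-1 + 23))*(-33) = ((-6 - 1)*22)*(-33) = -7*22*(-33) = -154*(-33) = 5082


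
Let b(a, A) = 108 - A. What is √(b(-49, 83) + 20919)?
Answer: 4*√1309 ≈ 144.72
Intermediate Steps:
√(b(-49, 83) + 20919) = √((108 - 1*83) + 20919) = √((108 - 83) + 20919) = √(25 + 20919) = √20944 = 4*√1309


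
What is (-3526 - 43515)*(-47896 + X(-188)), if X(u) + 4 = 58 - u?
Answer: 2241691814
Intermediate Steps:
X(u) = 54 - u (X(u) = -4 + (58 - u) = 54 - u)
(-3526 - 43515)*(-47896 + X(-188)) = (-3526 - 43515)*(-47896 + (54 - 1*(-188))) = -47041*(-47896 + (54 + 188)) = -47041*(-47896 + 242) = -47041*(-47654) = 2241691814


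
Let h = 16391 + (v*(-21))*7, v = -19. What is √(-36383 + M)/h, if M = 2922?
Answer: I*√33461/19184 ≈ 0.0095352*I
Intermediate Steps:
h = 19184 (h = 16391 - 19*(-21)*7 = 16391 + 399*7 = 16391 + 2793 = 19184)
√(-36383 + M)/h = √(-36383 + 2922)/19184 = √(-33461)*(1/19184) = (I*√33461)*(1/19184) = I*√33461/19184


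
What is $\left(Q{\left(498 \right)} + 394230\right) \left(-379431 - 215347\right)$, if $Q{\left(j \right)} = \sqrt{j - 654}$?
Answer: $-234479330940 - 1189556 i \sqrt{39} \approx -2.3448 \cdot 10^{11} - 7.4288 \cdot 10^{6} i$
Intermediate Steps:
$Q{\left(j \right)} = \sqrt{-654 + j}$
$\left(Q{\left(498 \right)} + 394230\right) \left(-379431 - 215347\right) = \left(\sqrt{-654 + 498} + 394230\right) \left(-379431 - 215347\right) = \left(\sqrt{-156} + 394230\right) \left(-594778\right) = \left(2 i \sqrt{39} + 394230\right) \left(-594778\right) = \left(394230 + 2 i \sqrt{39}\right) \left(-594778\right) = -234479330940 - 1189556 i \sqrt{39}$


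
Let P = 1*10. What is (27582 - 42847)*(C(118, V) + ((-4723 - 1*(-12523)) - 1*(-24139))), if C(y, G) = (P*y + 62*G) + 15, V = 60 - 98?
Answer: -469826170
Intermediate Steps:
P = 10
V = -38
C(y, G) = 15 + 10*y + 62*G (C(y, G) = (10*y + 62*G) + 15 = 15 + 10*y + 62*G)
(27582 - 42847)*(C(118, V) + ((-4723 - 1*(-12523)) - 1*(-24139))) = (27582 - 42847)*((15 + 10*118 + 62*(-38)) + ((-4723 - 1*(-12523)) - 1*(-24139))) = -15265*((15 + 1180 - 2356) + ((-4723 + 12523) + 24139)) = -15265*(-1161 + (7800 + 24139)) = -15265*(-1161 + 31939) = -15265*30778 = -469826170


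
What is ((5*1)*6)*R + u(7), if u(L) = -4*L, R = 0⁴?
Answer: -28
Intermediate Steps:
R = 0
((5*1)*6)*R + u(7) = ((5*1)*6)*0 - 4*7 = (5*6)*0 - 28 = 30*0 - 28 = 0 - 28 = -28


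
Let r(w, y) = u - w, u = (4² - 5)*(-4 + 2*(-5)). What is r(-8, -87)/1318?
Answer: -73/659 ≈ -0.11077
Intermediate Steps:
u = -154 (u = (16 - 5)*(-4 - 10) = 11*(-14) = -154)
r(w, y) = -154 - w
r(-8, -87)/1318 = (-154 - 1*(-8))/1318 = (-154 + 8)*(1/1318) = -146*1/1318 = -73/659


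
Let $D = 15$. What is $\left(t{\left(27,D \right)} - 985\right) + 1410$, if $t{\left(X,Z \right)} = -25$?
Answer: $400$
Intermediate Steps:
$\left(t{\left(27,D \right)} - 985\right) + 1410 = \left(-25 - 985\right) + 1410 = -1010 + 1410 = 400$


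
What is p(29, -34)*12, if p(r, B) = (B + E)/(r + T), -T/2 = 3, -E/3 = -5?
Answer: -228/23 ≈ -9.9130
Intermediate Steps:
E = 15 (E = -3*(-5) = 15)
T = -6 (T = -2*3 = -6)
p(r, B) = (15 + B)/(-6 + r) (p(r, B) = (B + 15)/(r - 6) = (15 + B)/(-6 + r))
p(29, -34)*12 = ((15 - 34)/(-6 + 29))*12 = (-19/23)*12 = ((1/23)*(-19))*12 = -19/23*12 = -228/23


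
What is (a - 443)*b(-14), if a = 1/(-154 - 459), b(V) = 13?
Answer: -3530280/613 ≈ -5759.0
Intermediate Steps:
a = -1/613 (a = 1/(-613) = -1/613 ≈ -0.0016313)
(a - 443)*b(-14) = (-1/613 - 443)*13 = -271560/613*13 = -3530280/613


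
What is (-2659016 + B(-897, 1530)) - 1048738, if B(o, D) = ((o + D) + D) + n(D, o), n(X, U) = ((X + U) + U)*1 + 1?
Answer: -3705854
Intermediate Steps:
n(X, U) = 1 + X + 2*U (n(X, U) = ((U + X) + U)*1 + 1 = (X + 2*U)*1 + 1 = (X + 2*U) + 1 = 1 + X + 2*U)
B(o, D) = 1 + 3*D + 3*o (B(o, D) = ((o + D) + D) + (1 + D + 2*o) = ((D + o) + D) + (1 + D + 2*o) = (o + 2*D) + (1 + D + 2*o) = 1 + 3*D + 3*o)
(-2659016 + B(-897, 1530)) - 1048738 = (-2659016 + (1 + 3*1530 + 3*(-897))) - 1048738 = (-2659016 + (1 + 4590 - 2691)) - 1048738 = (-2659016 + 1900) - 1048738 = -2657116 - 1048738 = -3705854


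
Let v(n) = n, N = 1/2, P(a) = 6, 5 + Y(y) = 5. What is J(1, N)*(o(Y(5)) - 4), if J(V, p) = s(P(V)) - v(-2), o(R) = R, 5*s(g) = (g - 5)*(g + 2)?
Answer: -72/5 ≈ -14.400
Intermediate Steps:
Y(y) = 0 (Y(y) = -5 + 5 = 0)
s(g) = (-5 + g)*(2 + g)/5 (s(g) = ((g - 5)*(g + 2))/5 = ((-5 + g)*(2 + g))/5 = (-5 + g)*(2 + g)/5)
N = ½ (N = 1*(½) = ½ ≈ 0.50000)
J(V, p) = 18/5 (J(V, p) = (-2 - ⅗*6 + (⅕)*6²) - 1*(-2) = (-2 - 18/5 + (⅕)*36) + 2 = (-2 - 18/5 + 36/5) + 2 = 8/5 + 2 = 18/5)
J(1, N)*(o(Y(5)) - 4) = 18*(0 - 4)/5 = (18/5)*(-4) = -72/5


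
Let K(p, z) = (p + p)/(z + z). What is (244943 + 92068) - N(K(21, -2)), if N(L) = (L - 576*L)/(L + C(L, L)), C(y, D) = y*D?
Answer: 6402059/19 ≈ 3.3695e+5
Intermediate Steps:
K(p, z) = p/z (K(p, z) = (2*p)/((2*z)) = (2*p)*(1/(2*z)) = p/z)
C(y, D) = D*y
N(L) = -575*L/(L + L²) (N(L) = (L - 576*L)/(L + L*L) = (-575*L)/(L + L²) = -575*L/(L + L²))
(244943 + 92068) - N(K(21, -2)) = (244943 + 92068) - (-575)/(1 + 21/(-2)) = 337011 - (-575)/(1 + 21*(-½)) = 337011 - (-575)/(1 - 21/2) = 337011 - (-575)/(-19/2) = 337011 - (-575)*(-2)/19 = 337011 - 1*1150/19 = 337011 - 1150/19 = 6402059/19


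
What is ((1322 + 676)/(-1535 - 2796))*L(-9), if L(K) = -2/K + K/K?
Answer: -2442/4331 ≈ -0.56384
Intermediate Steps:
L(K) = 1 - 2/K (L(K) = -2/K + 1 = 1 - 2/K)
((1322 + 676)/(-1535 - 2796))*L(-9) = ((1322 + 676)/(-1535 - 2796))*((-2 - 9)/(-9)) = (1998/(-4331))*(-⅑*(-11)) = (1998*(-1/4331))*(11/9) = -1998/4331*11/9 = -2442/4331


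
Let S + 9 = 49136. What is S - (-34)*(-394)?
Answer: 35731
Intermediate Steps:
S = 49127 (S = -9 + 49136 = 49127)
S - (-34)*(-394) = 49127 - (-34)*(-394) = 49127 - 1*13396 = 49127 - 13396 = 35731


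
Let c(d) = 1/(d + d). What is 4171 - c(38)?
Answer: 316995/76 ≈ 4171.0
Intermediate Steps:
c(d) = 1/(2*d)
4171 - c(38) = 4171 - 1/(2*38) = 4171 - 1*1/76 = 4171 - 1/76 = 316995/76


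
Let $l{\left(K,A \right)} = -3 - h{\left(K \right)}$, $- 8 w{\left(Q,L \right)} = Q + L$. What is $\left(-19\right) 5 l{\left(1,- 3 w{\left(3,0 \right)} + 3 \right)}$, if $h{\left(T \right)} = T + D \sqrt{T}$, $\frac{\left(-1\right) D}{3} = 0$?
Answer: $380$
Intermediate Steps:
$D = 0$ ($D = \left(-3\right) 0 = 0$)
$h{\left(T \right)} = T$ ($h{\left(T \right)} = T + 0 \sqrt{T} = T + 0 = T$)
$w{\left(Q,L \right)} = - \frac{L}{8} - \frac{Q}{8}$ ($w{\left(Q,L \right)} = - \frac{Q + L}{8} = - \frac{L + Q}{8} = - \frac{L}{8} - \frac{Q}{8}$)
$l{\left(K,A \right)} = -3 - K$
$\left(-19\right) 5 l{\left(1,- 3 w{\left(3,0 \right)} + 3 \right)} = \left(-19\right) 5 \left(-3 - 1\right) = - 95 \left(-3 - 1\right) = \left(-95\right) \left(-4\right) = 380$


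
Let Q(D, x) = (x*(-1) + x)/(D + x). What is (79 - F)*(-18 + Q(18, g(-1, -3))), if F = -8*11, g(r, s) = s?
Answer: -3006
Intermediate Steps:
Q(D, x) = 0 (Q(D, x) = (-x + x)/(D + x) = 0/(D + x) = 0)
F = -88
(79 - F)*(-18 + Q(18, g(-1, -3))) = (79 - 1*(-88))*(-18 + 0) = (79 + 88)*(-18) = 167*(-18) = -3006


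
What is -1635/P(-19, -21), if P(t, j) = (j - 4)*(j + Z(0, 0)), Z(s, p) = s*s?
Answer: -109/35 ≈ -3.1143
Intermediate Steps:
Z(s, p) = s²
P(t, j) = j*(-4 + j) (P(t, j) = (j - 4)*(j + 0²) = (-4 + j)*(j + 0) = (-4 + j)*j = j*(-4 + j))
-1635/P(-19, -21) = -1635*(-1/(21*(-4 - 21))) = -1635/((-21*(-25))) = -1635/525 = -1635*1/525 = -109/35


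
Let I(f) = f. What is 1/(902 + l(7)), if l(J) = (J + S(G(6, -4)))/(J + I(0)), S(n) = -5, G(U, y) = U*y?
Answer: 7/6316 ≈ 0.0011083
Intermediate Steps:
l(J) = (-5 + J)/J (l(J) = (J - 5)/(J + 0) = (-5 + J)/J)
1/(902 + l(7)) = 1/(902 + (-5 + 7)/7) = 1/(902 + (⅐)*2) = 1/(902 + 2/7) = 1/(6316/7) = 7/6316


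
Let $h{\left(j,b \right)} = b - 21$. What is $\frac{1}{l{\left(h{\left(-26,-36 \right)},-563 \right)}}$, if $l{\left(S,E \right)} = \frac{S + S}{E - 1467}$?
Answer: $\frac{1015}{57} \approx 17.807$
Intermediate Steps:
$h{\left(j,b \right)} = -21 + b$
$l{\left(S,E \right)} = \frac{2 S}{-1467 + E}$
$\frac{1}{l{\left(h{\left(-26,-36 \right)},-563 \right)}} = \frac{1}{2 \left(-21 - 36\right) \frac{1}{-1467 - 563}} = \frac{1}{2 \left(-57\right) \frac{1}{-2030}} = \frac{1}{2 \left(-57\right) \left(- \frac{1}{2030}\right)} = \frac{1}{\frac{57}{1015}} = \frac{1015}{57}$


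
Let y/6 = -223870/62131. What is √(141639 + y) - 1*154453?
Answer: -154453 + 3*√60742230553451/62131 ≈ -1.5408e+5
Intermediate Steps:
y = -1343220/62131 (y = 6*(-223870/62131) = -1343220/62131 ≈ -21.619)
√(141639 + y) - 1*154453 = √(141639 - 1343220/62131) - 1*154453 = √(8798829489/62131) - 154453 = 3*√60742230553451/62131 - 154453 = -154453 + 3*√60742230553451/62131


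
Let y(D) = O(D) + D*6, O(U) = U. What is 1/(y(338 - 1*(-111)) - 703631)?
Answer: -1/700488 ≈ -1.4276e-6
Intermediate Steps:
y(D) = 7*D (y(D) = D + D*6 = D + 6*D = 7*D)
1/(y(338 - 1*(-111)) - 703631) = 1/(7*(338 - 1*(-111)) - 703631) = 1/(7*(338 + 111) - 703631) = 1/(7*449 - 703631) = 1/(3143 - 703631) = 1/(-700488) = -1/700488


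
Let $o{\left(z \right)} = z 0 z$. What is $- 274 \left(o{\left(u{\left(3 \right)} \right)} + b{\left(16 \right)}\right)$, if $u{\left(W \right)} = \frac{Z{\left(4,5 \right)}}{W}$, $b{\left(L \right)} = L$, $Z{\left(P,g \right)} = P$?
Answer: $-4384$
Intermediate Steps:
$u{\left(W \right)} = \frac{4}{W}$
$o{\left(z \right)} = 0$ ($o{\left(z \right)} = 0 z = 0$)
$- 274 \left(o{\left(u{\left(3 \right)} \right)} + b{\left(16 \right)}\right) = - 274 \left(0 + 16\right) = \left(-274\right) 16 = -4384$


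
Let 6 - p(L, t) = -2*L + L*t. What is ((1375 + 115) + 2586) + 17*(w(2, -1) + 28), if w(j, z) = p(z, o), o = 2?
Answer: 4654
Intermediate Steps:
p(L, t) = 6 + 2*L - L*t (p(L, t) = 6 - (-2*L + L*t) = 6 + (2*L - L*t) = 6 + 2*L - L*t)
w(j, z) = 6 (w(j, z) = 6 + 2*z - 1*z*2 = 6 + 2*z - 2*z = 6)
((1375 + 115) + 2586) + 17*(w(2, -1) + 28) = ((1375 + 115) + 2586) + 17*(6 + 28) = (1490 + 2586) + 17*34 = 4076 + 578 = 4654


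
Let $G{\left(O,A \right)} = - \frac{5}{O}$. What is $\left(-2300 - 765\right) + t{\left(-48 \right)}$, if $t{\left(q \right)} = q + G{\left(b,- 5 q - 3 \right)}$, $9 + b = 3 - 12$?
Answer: $- \frac{56029}{18} \approx -3112.7$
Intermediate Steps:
$b = -18$ ($b = -9 + \left(3 - 12\right) = -9 - 9 = -18$)
$t{\left(q \right)} = \frac{5}{18} + q$ ($t{\left(q \right)} = q - \frac{5}{-18} = q - - \frac{5}{18} = q + \frac{5}{18} = \frac{5}{18} + q$)
$\left(-2300 - 765\right) + t{\left(-48 \right)} = \left(-2300 - 765\right) + \left(\frac{5}{18} - 48\right) = -3065 - \frac{859}{18} = - \frac{56029}{18}$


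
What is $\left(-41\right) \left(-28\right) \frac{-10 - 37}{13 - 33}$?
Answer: $\frac{13489}{5} \approx 2697.8$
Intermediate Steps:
$\left(-41\right) \left(-28\right) \frac{-10 - 37}{13 - 33} = 1148 \left(- \frac{47}{-20}\right) = 1148 \left(\left(-47\right) \left(- \frac{1}{20}\right)\right) = 1148 \cdot \frac{47}{20} = \frac{13489}{5}$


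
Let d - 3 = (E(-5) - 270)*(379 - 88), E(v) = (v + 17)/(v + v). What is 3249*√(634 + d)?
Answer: 3249*I*√1957055/5 ≈ 9.0904e+5*I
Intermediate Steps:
E(v) = (17 + v)/(2*v) (E(v) = (17 + v)/((2*v)) = (17 + v)*(1/(2*v)) = (17 + v)/(2*v))
d = -394581/5 (d = 3 + ((½)*(17 - 5)/(-5) - 270)*(379 - 88) = 3 + ((½)*(-⅕)*12 - 270)*291 = 3 + (-6/5 - 270)*291 = 3 - 1356/5*291 = 3 - 394596/5 = -394581/5 ≈ -78916.)
3249*√(634 + d) = 3249*√(634 - 394581/5) = 3249*√(-391411/5) = 3249*(I*√1957055/5) = 3249*I*√1957055/5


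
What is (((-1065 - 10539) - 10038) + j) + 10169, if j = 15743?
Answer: 4270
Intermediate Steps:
(((-1065 - 10539) - 10038) + j) + 10169 = (((-1065 - 10539) - 10038) + 15743) + 10169 = ((-11604 - 10038) + 15743) + 10169 = (-21642 + 15743) + 10169 = -5899 + 10169 = 4270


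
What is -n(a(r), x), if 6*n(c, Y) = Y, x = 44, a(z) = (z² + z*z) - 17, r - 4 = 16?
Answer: -22/3 ≈ -7.3333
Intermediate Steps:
r = 20 (r = 4 + 16 = 20)
a(z) = -17 + 2*z² (a(z) = (z² + z²) - 17 = 2*z² - 17 = -17 + 2*z²)
n(c, Y) = Y/6
-n(a(r), x) = -44/6 = -1*22/3 = -22/3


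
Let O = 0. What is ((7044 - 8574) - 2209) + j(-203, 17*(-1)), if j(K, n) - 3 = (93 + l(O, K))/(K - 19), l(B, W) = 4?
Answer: -829489/222 ≈ -3736.4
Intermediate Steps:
j(K, n) = 3 + 97/(-19 + K) (j(K, n) = 3 + (93 + 4)/(K - 19) = 3 + 97/(-19 + K))
((7044 - 8574) - 2209) + j(-203, 17*(-1)) = ((7044 - 8574) - 2209) + (40 + 3*(-203))/(-19 - 203) = (-1530 - 2209) + (40 - 609)/(-222) = -3739 - 1/222*(-569) = -3739 + 569/222 = -829489/222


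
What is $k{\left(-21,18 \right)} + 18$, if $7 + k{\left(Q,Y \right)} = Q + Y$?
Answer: $8$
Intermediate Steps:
$k{\left(Q,Y \right)} = -7 + Q + Y$ ($k{\left(Q,Y \right)} = -7 + \left(Q + Y\right) = -7 + Q + Y$)
$k{\left(-21,18 \right)} + 18 = \left(-7 - 21 + 18\right) + 18 = -10 + 18 = 8$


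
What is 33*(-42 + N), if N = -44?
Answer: -2838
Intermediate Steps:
33*(-42 + N) = 33*(-42 - 44) = 33*(-86) = -2838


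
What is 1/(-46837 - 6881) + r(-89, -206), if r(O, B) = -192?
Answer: -10313857/53718 ≈ -192.00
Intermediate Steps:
1/(-46837 - 6881) + r(-89, -206) = 1/(-46837 - 6881) - 192 = 1/(-53718) - 192 = -1/53718 - 192 = -10313857/53718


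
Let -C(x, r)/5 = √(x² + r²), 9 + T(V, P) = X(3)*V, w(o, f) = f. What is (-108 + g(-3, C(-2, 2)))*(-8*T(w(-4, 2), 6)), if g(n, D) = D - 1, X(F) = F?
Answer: -2616 - 240*√2 ≈ -2955.4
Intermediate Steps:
T(V, P) = -9 + 3*V
C(x, r) = -5*√(r² + x²) (C(x, r) = -5*√(x² + r²) = -5*√(r² + x²))
g(n, D) = -1 + D
(-108 + g(-3, C(-2, 2)))*(-8*T(w(-4, 2), 6)) = (-108 + (-1 - 5*√(2² + (-2)²)))*(-8*(-9 + 3*2)) = (-108 + (-1 - 5*√(4 + 4)))*(-8*(-9 + 6)) = (-108 + (-1 - 10*√2))*(-8*(-3)) = (-108 + (-1 - 10*√2))*24 = (-109 - 10*√2)*24 = -2616 - 240*√2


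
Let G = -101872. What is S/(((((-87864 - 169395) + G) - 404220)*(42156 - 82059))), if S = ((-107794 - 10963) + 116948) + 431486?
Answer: 429677/30459994953 ≈ 1.4106e-5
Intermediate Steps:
S = 429677 (S = (-118757 + 116948) + 431486 = -1809 + 431486 = 429677)
S/(((((-87864 - 169395) + G) - 404220)*(42156 - 82059))) = 429677/(((((-87864 - 169395) - 101872) - 404220)*(42156 - 82059))) = 429677/((((-257259 - 101872) - 404220)*(-39903))) = 429677/(((-359131 - 404220)*(-39903))) = 429677/((-763351*(-39903))) = 429677/30459994953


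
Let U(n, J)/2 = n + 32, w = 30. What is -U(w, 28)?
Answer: -124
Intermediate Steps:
U(n, J) = 64 + 2*n (U(n, J) = 2*(n + 32) = 2*(32 + n) = 64 + 2*n)
-U(w, 28) = -(64 + 2*30) = -(64 + 60) = -1*124 = -124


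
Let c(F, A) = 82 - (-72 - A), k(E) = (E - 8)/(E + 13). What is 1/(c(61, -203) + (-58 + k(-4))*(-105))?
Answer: 1/6181 ≈ 0.00016179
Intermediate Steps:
k(E) = (-8 + E)/(13 + E)
c(F, A) = 154 + A (c(F, A) = 82 + (72 + A) = 154 + A)
1/(c(61, -203) + (-58 + k(-4))*(-105)) = 1/((154 - 203) + (-58 + (-8 - 4)/(13 - 4))*(-105)) = 1/(-49 + (-58 - 12/9)*(-105)) = 1/(-49 + (-58 + (⅑)*(-12))*(-105)) = 1/(-49 + (-58 - 4/3)*(-105)) = 1/(-49 - 178/3*(-105)) = 1/(-49 + 6230) = 1/6181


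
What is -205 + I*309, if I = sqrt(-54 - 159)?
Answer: -205 + 309*I*sqrt(213) ≈ -205.0 + 4509.7*I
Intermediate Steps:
I = I*sqrt(213) (I = sqrt(-213) = I*sqrt(213) ≈ 14.595*I)
-205 + I*309 = -205 + (I*sqrt(213))*309 = -205 + 309*I*sqrt(213)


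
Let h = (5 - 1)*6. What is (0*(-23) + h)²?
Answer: 576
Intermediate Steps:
h = 24 (h = 4*6 = 24)
(0*(-23) + h)² = (0*(-23) + 24)² = (0 + 24)² = 24² = 576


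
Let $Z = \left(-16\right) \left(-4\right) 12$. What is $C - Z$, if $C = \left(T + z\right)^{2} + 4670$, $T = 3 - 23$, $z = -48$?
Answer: $8526$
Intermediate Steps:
$T = -20$
$Z = 768$ ($Z = 64 \cdot 12 = 768$)
$C = 9294$ ($C = \left(-20 - 48\right)^{2} + 4670 = \left(-68\right)^{2} + 4670 = 4624 + 4670 = 9294$)
$C - Z = 9294 - 768 = 8526$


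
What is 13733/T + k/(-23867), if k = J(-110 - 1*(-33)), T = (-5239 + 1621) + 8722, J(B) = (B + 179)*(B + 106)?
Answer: 10781651/4200592 ≈ 2.5667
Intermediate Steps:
J(B) = (106 + B)*(179 + B) (J(B) = (179 + B)*(106 + B) = (106 + B)*(179 + B))
T = 5104 (T = -3618 + 8722 = 5104)
k = 2958 (k = 18974 + (-110 - 1*(-33))² + 285*(-110 - 1*(-33)) = 18974 + (-110 + 33)² + 285*(-110 + 33) = 18974 + (-77)² + 285*(-77) = 18974 + 5929 - 21945 = 2958)
13733/T + k/(-23867) = 13733/5104 + 2958/(-23867) = 13733*(1/5104) + 2958*(-1/23867) = 13733/5104 - 102/823 = 10781651/4200592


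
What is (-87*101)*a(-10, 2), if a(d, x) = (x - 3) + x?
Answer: -8787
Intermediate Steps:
a(d, x) = -3 + 2*x (a(d, x) = (-3 + x) + x = -3 + 2*x)
(-87*101)*a(-10, 2) = (-87*101)*(-3 + 2*2) = -8787*(-3 + 4) = -8787*1 = -8787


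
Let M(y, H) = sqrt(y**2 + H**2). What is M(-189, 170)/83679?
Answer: sqrt(64621)/83679 ≈ 0.0030379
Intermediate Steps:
M(y, H) = sqrt(H**2 + y**2)
M(-189, 170)/83679 = sqrt(170**2 + (-189)**2)/83679 = sqrt(28900 + 35721)*(1/83679) = sqrt(64621)*(1/83679) = sqrt(64621)/83679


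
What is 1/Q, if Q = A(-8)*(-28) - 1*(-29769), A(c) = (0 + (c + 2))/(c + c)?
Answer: 2/59517 ≈ 3.3604e-5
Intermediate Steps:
A(c) = (2 + c)/(2*c) (A(c) = (0 + (2 + c))/((2*c)) = (2 + c)*(1/(2*c)) = (2 + c)/(2*c))
Q = 59517/2 (Q = ((½)*(2 - 8)/(-8))*(-28) - 1*(-29769) = ((½)*(-⅛)*(-6))*(-28) + 29769 = (3/8)*(-28) + 29769 = -21/2 + 29769 = 59517/2 ≈ 29759.)
1/Q = 1/(59517/2) = 2/59517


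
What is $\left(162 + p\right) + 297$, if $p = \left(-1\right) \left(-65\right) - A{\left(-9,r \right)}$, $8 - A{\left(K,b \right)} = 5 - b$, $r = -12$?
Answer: $533$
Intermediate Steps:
$A{\left(K,b \right)} = 3 + b$ ($A{\left(K,b \right)} = 8 - \left(5 - b\right) = 8 + \left(-5 + b\right) = 3 + b$)
$p = 74$ ($p = \left(-1\right) \left(-65\right) - \left(3 - 12\right) = 65 - -9 = 65 + 9 = 74$)
$\left(162 + p\right) + 297 = \left(162 + 74\right) + 297 = 236 + 297 = 533$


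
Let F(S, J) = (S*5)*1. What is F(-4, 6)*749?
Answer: -14980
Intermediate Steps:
F(S, J) = 5*S (F(S, J) = (5*S)*1 = 5*S)
F(-4, 6)*749 = (5*(-4))*749 = -20*749 = -14980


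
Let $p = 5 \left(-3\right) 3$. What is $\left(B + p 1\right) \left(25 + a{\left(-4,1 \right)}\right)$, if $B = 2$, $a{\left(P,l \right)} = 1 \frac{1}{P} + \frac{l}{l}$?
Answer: $- \frac{4429}{4} \approx -1107.3$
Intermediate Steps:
$a{\left(P,l \right)} = 1 + \frac{1}{P}$ ($a{\left(P,l \right)} = \frac{1}{P} + 1 = 1 + \frac{1}{P}$)
$p = -45$ ($p = \left(-15\right) 3 = -45$)
$\left(B + p 1\right) \left(25 + a{\left(-4,1 \right)}\right) = \left(2 - 45\right) \left(25 + \frac{1 - 4}{-4}\right) = \left(2 - 45\right) \left(25 - - \frac{3}{4}\right) = - 43 \left(25 + \frac{3}{4}\right) = \left(-43\right) \frac{103}{4} = - \frac{4429}{4}$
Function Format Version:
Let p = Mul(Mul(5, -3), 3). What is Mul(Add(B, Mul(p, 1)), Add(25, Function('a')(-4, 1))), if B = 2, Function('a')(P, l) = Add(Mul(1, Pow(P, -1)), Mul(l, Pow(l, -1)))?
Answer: Rational(-4429, 4) ≈ -1107.3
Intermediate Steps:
Function('a')(P, l) = Add(1, Pow(P, -1)) (Function('a')(P, l) = Add(Pow(P, -1), 1) = Add(1, Pow(P, -1)))
p = -45 (p = Mul(-15, 3) = -45)
Mul(Add(B, Mul(p, 1)), Add(25, Function('a')(-4, 1))) = Mul(Add(2, Mul(-45, 1)), Add(25, Mul(Pow(-4, -1), Add(1, -4)))) = Mul(Add(2, -45), Add(25, Mul(Rational(-1, 4), -3))) = Mul(-43, Add(25, Rational(3, 4))) = Mul(-43, Rational(103, 4)) = Rational(-4429, 4)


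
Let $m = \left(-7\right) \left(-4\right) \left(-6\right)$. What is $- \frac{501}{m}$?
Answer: $\frac{167}{56} \approx 2.9821$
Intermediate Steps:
$m = -168$ ($m = 28 \left(-6\right) = -168$)
$- \frac{501}{m} = - \frac{501}{-168} = \left(-501\right) \left(- \frac{1}{168}\right) = \frac{167}{56}$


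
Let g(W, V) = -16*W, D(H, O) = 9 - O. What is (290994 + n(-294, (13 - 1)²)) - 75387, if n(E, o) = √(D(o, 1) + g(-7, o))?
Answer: 215607 + 2*√30 ≈ 2.1562e+5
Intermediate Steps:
n(E, o) = 2*√30 (n(E, o) = √((9 - 1*1) - 16*(-7)) = √((9 - 1) + 112) = √(8 + 112) = √120 = 2*√30)
(290994 + n(-294, (13 - 1)²)) - 75387 = (290994 + 2*√30) - 75387 = 215607 + 2*√30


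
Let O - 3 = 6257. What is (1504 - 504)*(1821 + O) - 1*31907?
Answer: 8049093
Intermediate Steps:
O = 6260 (O = 3 + 6257 = 6260)
(1504 - 504)*(1821 + O) - 1*31907 = (1504 - 504)*(1821 + 6260) - 1*31907 = 1000*8081 - 31907 = 8081000 - 31907 = 8049093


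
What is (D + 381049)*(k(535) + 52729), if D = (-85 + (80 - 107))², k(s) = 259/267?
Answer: 5541357274886/267 ≈ 2.0754e+10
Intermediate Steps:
k(s) = 259/267 (k(s) = 259*(1/267) = 259/267)
D = 12544 (D = (-85 - 27)² = (-112)² = 12544)
(D + 381049)*(k(535) + 52729) = (12544 + 381049)*(259/267 + 52729) = 393593*(14078902/267) = 5541357274886/267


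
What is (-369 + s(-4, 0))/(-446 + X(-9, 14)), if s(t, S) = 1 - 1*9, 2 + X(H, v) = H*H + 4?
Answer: 377/363 ≈ 1.0386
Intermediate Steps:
X(H, v) = 2 + H² (X(H, v) = -2 + (H*H + 4) = -2 + (H² + 4) = -2 + (4 + H²) = 2 + H²)
s(t, S) = -8 (s(t, S) = 1 - 9 = -8)
(-369 + s(-4, 0))/(-446 + X(-9, 14)) = (-369 - 8)/(-446 + (2 + (-9)²)) = -377/(-446 + (2 + 81)) = -377/(-446 + 83) = -377/(-363) = -377*(-1/363) = 377/363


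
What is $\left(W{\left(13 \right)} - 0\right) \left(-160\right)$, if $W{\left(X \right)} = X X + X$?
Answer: $-29120$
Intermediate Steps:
$W{\left(X \right)} = X + X^{2}$ ($W{\left(X \right)} = X^{2} + X = X + X^{2}$)
$\left(W{\left(13 \right)} - 0\right) \left(-160\right) = \left(13 \left(1 + 13\right) - 0\right) \left(-160\right) = \left(13 \cdot 14 + 0\right) \left(-160\right) = \left(182 + 0\right) \left(-160\right) = 182 \left(-160\right) = -29120$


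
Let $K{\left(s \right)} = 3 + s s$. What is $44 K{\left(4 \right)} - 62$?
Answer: $774$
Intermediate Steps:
$K{\left(s \right)} = 3 + s^{2}$
$44 K{\left(4 \right)} - 62 = 44 \left(3 + 4^{2}\right) - 62 = 44 \left(3 + 16\right) - 62 = 44 \cdot 19 - 62 = 836 - 62 = 774$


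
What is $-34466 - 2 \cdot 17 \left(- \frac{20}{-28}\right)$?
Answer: $- \frac{241432}{7} \approx -34490.0$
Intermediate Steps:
$-34466 - 2 \cdot 17 \left(- \frac{20}{-28}\right) = -34466 - 34 \left(\left(-20\right) \left(- \frac{1}{28}\right)\right) = -34466 - 34 \cdot \frac{5}{7} = -34466 - \frac{170}{7} = - \frac{241432}{7}$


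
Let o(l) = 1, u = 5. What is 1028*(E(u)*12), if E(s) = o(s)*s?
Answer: 61680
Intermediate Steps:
E(s) = s (E(s) = 1*s = s)
1028*(E(u)*12) = 1028*(5*12) = 1028*60 = 61680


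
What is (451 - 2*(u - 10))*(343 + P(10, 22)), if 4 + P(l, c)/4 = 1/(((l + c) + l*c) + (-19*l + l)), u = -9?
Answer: 959581/6 ≈ 1.5993e+5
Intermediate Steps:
P(l, c) = -16 + 4/(c - 17*l + c*l) (P(l, c) = -16 + 4/(((l + c) + l*c) + (-19*l + l)) = -16 + 4/(((c + l) + c*l) - 18*l) = -16 + 4/((c + l + c*l) - 18*l) = -16 + 4/(c - 17*l + c*l))
(451 - 2*(u - 10))*(343 + P(10, 22)) = (451 - 2*(-9 - 10))*(343 + 4*(1 - 4*22 + 68*10 - 4*22*10)/(22 - 17*10 + 22*10)) = (451 - 2*(-19))*(343 + 4*(1 - 88 + 680 - 880)/(22 - 170 + 220)) = (451 + 38)*(343 + 4*(-287)/72) = 489*(343 + 4*(1/72)*(-287)) = 489*(343 - 287/18) = 489*(5887/18) = 959581/6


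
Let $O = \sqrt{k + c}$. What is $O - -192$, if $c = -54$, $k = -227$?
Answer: $192 + i \sqrt{281} \approx 192.0 + 16.763 i$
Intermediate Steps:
$O = i \sqrt{281}$ ($O = \sqrt{-227 - 54} = \sqrt{-281} = i \sqrt{281} \approx 16.763 i$)
$O - -192 = i \sqrt{281} - -192 = i \sqrt{281} + 192 = 192 + i \sqrt{281}$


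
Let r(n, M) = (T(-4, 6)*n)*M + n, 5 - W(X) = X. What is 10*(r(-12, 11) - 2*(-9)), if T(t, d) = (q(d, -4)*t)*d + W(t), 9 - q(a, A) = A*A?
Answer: -233580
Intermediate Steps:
q(a, A) = 9 - A² (q(a, A) = 9 - A*A = 9 - A²)
W(X) = 5 - X
T(t, d) = 5 - t - 7*d*t (T(t, d) = ((9 - 1*(-4)²)*t)*d + (5 - t) = ((9 - 1*16)*t)*d + (5 - t) = ((9 - 16)*t)*d + (5 - t) = (-7*t)*d + (5 - t) = -7*d*t + (5 - t) = 5 - t - 7*d*t)
r(n, M) = n + 177*M*n (r(n, M) = ((5 - 1*(-4) - 7*6*(-4))*n)*M + n = ((5 + 4 + 168)*n)*M + n = (177*n)*M + n = 177*M*n + n = n + 177*M*n)
10*(r(-12, 11) - 2*(-9)) = 10*(-12*(1 + 177*11) - 2*(-9)) = 10*(-12*(1 + 1947) + 18) = 10*(-12*1948 + 18) = 10*(-23376 + 18) = 10*(-23358) = -233580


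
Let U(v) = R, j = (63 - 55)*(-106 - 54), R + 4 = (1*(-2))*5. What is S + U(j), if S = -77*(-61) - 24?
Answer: 4659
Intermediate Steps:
R = -14 (R = -4 + (1*(-2))*5 = -4 - 2*5 = -4 - 10 = -14)
j = -1280 (j = 8*(-160) = -1280)
U(v) = -14
S = 4673 (S = 4697 - 24 = 4673)
S + U(j) = 4673 - 14 = 4659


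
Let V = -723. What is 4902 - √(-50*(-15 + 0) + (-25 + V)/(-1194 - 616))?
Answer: 4902 - 82*√91405/905 ≈ 4874.6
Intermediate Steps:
4902 - √(-50*(-15 + 0) + (-25 + V)/(-1194 - 616)) = 4902 - √(-50*(-15 + 0) + (-25 - 723)/(-1194 - 616)) = 4902 - √(-50*(-15) - 748/(-1810)) = 4902 - √(750 - 748*(-1/1810)) = 4902 - √(750 + 374/905) = 4902 - √(679124/905) = 4902 - 82*√91405/905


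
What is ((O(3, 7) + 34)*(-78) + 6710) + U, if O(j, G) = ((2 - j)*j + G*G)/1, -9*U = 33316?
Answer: -29086/9 ≈ -3231.8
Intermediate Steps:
U = -33316/9 (U = -⅑*33316 = -33316/9 ≈ -3701.8)
O(j, G) = G² + j*(2 - j) (O(j, G) = (j*(2 - j) + G²)*1 = (G² + j*(2 - j))*1 = G² + j*(2 - j))
((O(3, 7) + 34)*(-78) + 6710) + U = (((7² - 1*3² + 2*3) + 34)*(-78) + 6710) - 33316/9 = (((49 - 1*9 + 6) + 34)*(-78) + 6710) - 33316/9 = (((49 - 9 + 6) + 34)*(-78) + 6710) - 33316/9 = ((46 + 34)*(-78) + 6710) - 33316/9 = (80*(-78) + 6710) - 33316/9 = (-6240 + 6710) - 33316/9 = 470 - 33316/9 = -29086/9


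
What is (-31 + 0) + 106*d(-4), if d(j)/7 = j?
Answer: -2999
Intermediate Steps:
d(j) = 7*j
(-31 + 0) + 106*d(-4) = (-31 + 0) + 106*(7*(-4)) = -31 + 106*(-28) = -31 - 2968 = -2999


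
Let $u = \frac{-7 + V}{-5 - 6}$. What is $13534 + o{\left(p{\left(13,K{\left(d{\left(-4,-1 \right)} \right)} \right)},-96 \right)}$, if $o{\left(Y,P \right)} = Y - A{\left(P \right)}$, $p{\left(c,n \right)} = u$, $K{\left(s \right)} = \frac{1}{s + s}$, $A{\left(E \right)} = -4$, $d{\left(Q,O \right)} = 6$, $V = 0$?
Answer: $\frac{148925}{11} \approx 13539.0$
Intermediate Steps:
$u = \frac{7}{11}$ ($u = \frac{-7 + 0}{-5 - 6} = - \frac{7}{-11} = \left(-7\right) \left(- \frac{1}{11}\right) = \frac{7}{11} \approx 0.63636$)
$K{\left(s \right)} = \frac{1}{2 s}$
$p{\left(c,n \right)} = \frac{7}{11}$
$o{\left(Y,P \right)} = 4 + Y$ ($o{\left(Y,P \right)} = Y - -4 = Y + 4 = 4 + Y$)
$13534 + o{\left(p{\left(13,K{\left(d{\left(-4,-1 \right)} \right)} \right)},-96 \right)} = 13534 + \left(4 + \frac{7}{11}\right) = 13534 + \frac{51}{11} = \frac{148925}{11}$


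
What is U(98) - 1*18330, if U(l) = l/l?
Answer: -18329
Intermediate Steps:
U(l) = 1
U(98) - 1*18330 = 1 - 1*18330 = 1 - 18330 = -18329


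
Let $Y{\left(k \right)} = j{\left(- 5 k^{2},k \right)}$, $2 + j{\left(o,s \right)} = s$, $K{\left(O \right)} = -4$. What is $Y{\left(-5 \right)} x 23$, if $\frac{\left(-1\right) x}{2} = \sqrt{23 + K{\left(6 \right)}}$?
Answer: $322 \sqrt{19} \approx 1403.6$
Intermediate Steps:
$x = - 2 \sqrt{19}$ ($x = - 2 \sqrt{23 - 4} = - 2 \sqrt{19} \approx -8.7178$)
$j{\left(o,s \right)} = -2 + s$
$Y{\left(k \right)} = -2 + k$
$Y{\left(-5 \right)} x 23 = \left(-2 - 5\right) \left(- 2 \sqrt{19}\right) 23 = - 7 \left(- 2 \sqrt{19}\right) 23 = 14 \sqrt{19} \cdot 23 = 322 \sqrt{19}$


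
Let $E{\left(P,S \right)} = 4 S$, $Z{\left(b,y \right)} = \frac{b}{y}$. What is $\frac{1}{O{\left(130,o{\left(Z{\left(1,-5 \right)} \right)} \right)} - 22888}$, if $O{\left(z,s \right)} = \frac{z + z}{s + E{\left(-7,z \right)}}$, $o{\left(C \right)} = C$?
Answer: $- \frac{2599}{59484612} \approx -4.3692 \cdot 10^{-5}$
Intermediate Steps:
$O{\left(z,s \right)} = \frac{2 z}{s + 4 z}$ ($O{\left(z,s \right)} = \frac{z + z}{s + 4 z} = \frac{2 z}{s + 4 z}$)
$\frac{1}{O{\left(130,o{\left(Z{\left(1,-5 \right)} \right)} \right)} - 22888} = \frac{1}{2 \cdot 130 \frac{1}{1 \frac{1}{-5} + 4 \cdot 130} - 22888} = \frac{1}{2 \cdot 130 \frac{1}{1 \left(- \frac{1}{5}\right) + 520} - 22888} = \frac{1}{2 \cdot 130 \frac{1}{- \frac{1}{5} + 520} - 22888} = \frac{1}{2 \cdot 130 \frac{1}{\frac{2599}{5}} - 22888} = \frac{1}{2 \cdot 130 \cdot \frac{5}{2599} - 22888} = \frac{1}{\frac{1300}{2599} - 22888} = \frac{1}{- \frac{59484612}{2599}} = - \frac{2599}{59484612}$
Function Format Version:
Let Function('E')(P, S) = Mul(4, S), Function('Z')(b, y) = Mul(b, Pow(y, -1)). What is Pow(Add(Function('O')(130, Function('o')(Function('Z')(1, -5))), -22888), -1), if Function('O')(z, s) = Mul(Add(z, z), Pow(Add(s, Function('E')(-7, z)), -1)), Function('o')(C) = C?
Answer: Rational(-2599, 59484612) ≈ -4.3692e-5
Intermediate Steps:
Function('O')(z, s) = Mul(2, z, Pow(Add(s, Mul(4, z)), -1)) (Function('O')(z, s) = Mul(Add(z, z), Pow(Add(s, Mul(4, z)), -1)) = Mul(Mul(2, z), Pow(Add(s, Mul(4, z)), -1)) = Mul(2, z, Pow(Add(s, Mul(4, z)), -1)))
Pow(Add(Function('O')(130, Function('o')(Function('Z')(1, -5))), -22888), -1) = Pow(Add(Mul(2, 130, Pow(Add(Mul(1, Pow(-5, -1)), Mul(4, 130)), -1)), -22888), -1) = Pow(Add(Mul(2, 130, Pow(Add(Mul(1, Rational(-1, 5)), 520), -1)), -22888), -1) = Pow(Add(Mul(2, 130, Pow(Add(Rational(-1, 5), 520), -1)), -22888), -1) = Pow(Add(Mul(2, 130, Pow(Rational(2599, 5), -1)), -22888), -1) = Pow(Add(Mul(2, 130, Rational(5, 2599)), -22888), -1) = Pow(Add(Rational(1300, 2599), -22888), -1) = Pow(Rational(-59484612, 2599), -1) = Rational(-2599, 59484612)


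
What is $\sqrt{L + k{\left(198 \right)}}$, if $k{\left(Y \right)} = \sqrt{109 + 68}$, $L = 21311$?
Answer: $\sqrt{21311 + \sqrt{177}} \approx 146.03$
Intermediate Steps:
$k{\left(Y \right)} = \sqrt{177}$
$\sqrt{L + k{\left(198 \right)}} = \sqrt{21311 + \sqrt{177}}$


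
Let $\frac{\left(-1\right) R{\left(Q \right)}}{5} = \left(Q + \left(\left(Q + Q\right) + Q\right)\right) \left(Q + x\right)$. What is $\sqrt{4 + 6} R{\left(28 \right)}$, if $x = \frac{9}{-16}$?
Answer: $- 15365 \sqrt{10} \approx -48588.0$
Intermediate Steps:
$x = - \frac{9}{16}$ ($x = 9 \left(- \frac{1}{16}\right) = - \frac{9}{16} \approx -0.5625$)
$R{\left(Q \right)} = - 20 Q \left(- \frac{9}{16} + Q\right)$ ($R{\left(Q \right)} = - 5 \left(Q + \left(\left(Q + Q\right) + Q\right)\right) \left(Q - \frac{9}{16}\right) = - 5 \left(Q + \left(2 Q + Q\right)\right) \left(- \frac{9}{16} + Q\right) = - 5 \left(Q + 3 Q\right) \left(- \frac{9}{16} + Q\right) = - 5 \cdot 4 Q \left(- \frac{9}{16} + Q\right) = - 20 Q \left(- \frac{9}{16} + Q\right)$)
$\sqrt{4 + 6} R{\left(28 \right)} = \sqrt{4 + 6} \cdot \frac{5}{4} \cdot 28 \left(9 - 448\right) = \sqrt{10} \cdot \frac{5}{4} \cdot 28 \left(9 - 448\right) = \sqrt{10} \cdot \frac{5}{4} \cdot 28 \left(-439\right) = \sqrt{10} \left(-15365\right) = - 15365 \sqrt{10}$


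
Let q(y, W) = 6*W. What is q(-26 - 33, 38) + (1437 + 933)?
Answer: 2598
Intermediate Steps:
q(-26 - 33, 38) + (1437 + 933) = 6*38 + (1437 + 933) = 228 + 2370 = 2598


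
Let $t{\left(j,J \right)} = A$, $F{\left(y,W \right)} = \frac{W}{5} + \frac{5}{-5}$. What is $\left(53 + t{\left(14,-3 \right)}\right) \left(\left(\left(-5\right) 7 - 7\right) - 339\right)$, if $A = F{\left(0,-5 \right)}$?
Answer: $-19431$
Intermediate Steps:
$F{\left(y,W \right)} = -1 + \frac{W}{5}$ ($F{\left(y,W \right)} = W \frac{1}{5} + 5 \left(- \frac{1}{5}\right) = \frac{W}{5} - 1 = -1 + \frac{W}{5}$)
$A = -2$ ($A = -1 + \frac{1}{5} \left(-5\right) = -1 - 1 = -2$)
$t{\left(j,J \right)} = -2$
$\left(53 + t{\left(14,-3 \right)}\right) \left(\left(\left(-5\right) 7 - 7\right) - 339\right) = \left(53 - 2\right) \left(\left(\left(-5\right) 7 - 7\right) - 339\right) = 51 \left(\left(-35 - 7\right) - 339\right) = 51 \left(-42 - 339\right) = 51 \left(-381\right) = -19431$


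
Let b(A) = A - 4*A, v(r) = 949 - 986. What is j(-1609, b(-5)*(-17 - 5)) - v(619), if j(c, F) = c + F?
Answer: -1902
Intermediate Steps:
v(r) = -37
b(A) = -3*A (b(A) = A - 4*A = -3*A)
j(c, F) = F + c
j(-1609, b(-5)*(-17 - 5)) - v(619) = ((-3*(-5))*(-17 - 5) - 1609) - 1*(-37) = (15*(-22) - 1609) + 37 = (-330 - 1609) + 37 = -1939 + 37 = -1902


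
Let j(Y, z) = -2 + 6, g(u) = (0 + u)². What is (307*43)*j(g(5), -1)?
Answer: 52804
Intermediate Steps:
g(u) = u²
j(Y, z) = 4
(307*43)*j(g(5), -1) = (307*43)*4 = 13201*4 = 52804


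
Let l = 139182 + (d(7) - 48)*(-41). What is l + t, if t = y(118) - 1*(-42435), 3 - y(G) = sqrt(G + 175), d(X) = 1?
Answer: 183547 - sqrt(293) ≈ 1.8353e+5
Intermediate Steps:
y(G) = 3 - sqrt(175 + G) (y(G) = 3 - sqrt(G + 175) = 3 - sqrt(175 + G))
l = 141109 (l = 139182 + (1 - 48)*(-41) = 139182 - 47*(-41) = 139182 + 1927 = 141109)
t = 42438 - sqrt(293) (t = (3 - sqrt(175 + 118)) - 1*(-42435) = (3 - sqrt(293)) + 42435 = 42438 - sqrt(293) ≈ 42421.)
l + t = 141109 + (42438 - sqrt(293)) = 183547 - sqrt(293)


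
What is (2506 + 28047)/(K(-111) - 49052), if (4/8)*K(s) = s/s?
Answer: -30553/49050 ≈ -0.62290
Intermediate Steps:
K(s) = 2 (K(s) = 2*(s/s) = 2*1 = 2)
(2506 + 28047)/(K(-111) - 49052) = (2506 + 28047)/(2 - 49052) = 30553/(-49050) = 30553*(-1/49050) = -30553/49050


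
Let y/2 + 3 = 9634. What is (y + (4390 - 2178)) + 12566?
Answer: 34040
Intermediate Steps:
y = 19262 (y = -6 + 2*9634 = -6 + 19268 = 19262)
(y + (4390 - 2178)) + 12566 = (19262 + (4390 - 2178)) + 12566 = (19262 + 2212) + 12566 = 21474 + 12566 = 34040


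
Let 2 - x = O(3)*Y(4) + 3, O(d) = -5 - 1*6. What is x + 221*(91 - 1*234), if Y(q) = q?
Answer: -31560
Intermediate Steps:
O(d) = -11 (O(d) = -5 - 6 = -11)
x = 43 (x = 2 - (-11*4 + 3) = 2 - (-44 + 3) = 2 - 1*(-41) = 2 + 41 = 43)
x + 221*(91 - 1*234) = 43 + 221*(91 - 1*234) = 43 + 221*(91 - 234) = 43 + 221*(-143) = 43 - 31603 = -31560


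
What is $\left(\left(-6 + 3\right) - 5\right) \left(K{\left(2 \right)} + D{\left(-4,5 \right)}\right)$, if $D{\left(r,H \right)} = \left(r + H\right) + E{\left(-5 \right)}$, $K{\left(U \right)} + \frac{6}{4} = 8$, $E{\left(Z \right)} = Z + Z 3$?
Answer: $100$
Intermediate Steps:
$E{\left(Z \right)} = 4 Z$ ($E{\left(Z \right)} = Z + 3 Z = 4 Z$)
$K{\left(U \right)} = \frac{13}{2}$ ($K{\left(U \right)} = - \frac{3}{2} + 8 = \frac{13}{2}$)
$D{\left(r,H \right)} = -20 + H + r$ ($D{\left(r,H \right)} = \left(r + H\right) + 4 \left(-5\right) = \left(H + r\right) - 20 = -20 + H + r$)
$\left(\left(-6 + 3\right) - 5\right) \left(K{\left(2 \right)} + D{\left(-4,5 \right)}\right) = \left(\left(-6 + 3\right) - 5\right) \left(\frac{13}{2} - 19\right) = \left(-3 - 5\right) \left(\frac{13}{2} - 19\right) = \left(-8\right) \left(- \frac{25}{2}\right) = 100$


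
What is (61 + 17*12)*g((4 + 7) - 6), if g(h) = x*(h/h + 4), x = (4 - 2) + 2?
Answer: 5300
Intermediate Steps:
x = 4 (x = 2 + 2 = 4)
g(h) = 20 (g(h) = 4*(h/h + 4) = 4*(1 + 4) = 4*5 = 20)
(61 + 17*12)*g((4 + 7) - 6) = (61 + 17*12)*20 = (61 + 204)*20 = 265*20 = 5300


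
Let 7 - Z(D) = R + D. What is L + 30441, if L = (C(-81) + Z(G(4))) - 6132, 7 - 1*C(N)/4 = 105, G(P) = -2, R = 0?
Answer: 23926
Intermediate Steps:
Z(D) = 7 - D (Z(D) = 7 - (0 + D) = 7 - D)
C(N) = -392 (C(N) = 28 - 4*105 = 28 - 420 = -392)
L = -6515 (L = (-392 + (7 - 1*(-2))) - 6132 = (-392 + (7 + 2)) - 6132 = (-392 + 9) - 6132 = -383 - 6132 = -6515)
L + 30441 = -6515 + 30441 = 23926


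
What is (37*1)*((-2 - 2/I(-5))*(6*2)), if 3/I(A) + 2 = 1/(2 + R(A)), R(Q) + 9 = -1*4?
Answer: -2960/11 ≈ -269.09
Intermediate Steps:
R(Q) = -13 (R(Q) = -9 - 1*4 = -9 - 4 = -13)
I(A) = -33/23 (I(A) = 3/(-2 + 1/(2 - 13)) = 3/(-2 + 1/(-11)) = 3/(-2 - 1/11) = 3/(-23/11) = 3*(-11/23) = -33/23)
(37*1)*((-2 - 2/I(-5))*(6*2)) = (37*1)*((-2 - 2/(-33/23))*(6*2)) = 37*((-2 - 2*(-23/33))*12) = 37*((-2 + 46/33)*12) = 37*(-20/33*12) = 37*(-80/11) = -2960/11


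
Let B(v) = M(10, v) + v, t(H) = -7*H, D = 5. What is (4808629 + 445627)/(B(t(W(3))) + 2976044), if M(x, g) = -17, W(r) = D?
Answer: 656782/371999 ≈ 1.7655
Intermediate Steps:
W(r) = 5
B(v) = -17 + v
(4808629 + 445627)/(B(t(W(3))) + 2976044) = (4808629 + 445627)/((-17 - 7*5) + 2976044) = 5254256/((-17 - 35) + 2976044) = 5254256/(-52 + 2976044) = 5254256/2975992 = 5254256*(1/2975992) = 656782/371999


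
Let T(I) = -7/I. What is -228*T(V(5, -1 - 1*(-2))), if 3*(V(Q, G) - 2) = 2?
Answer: 1197/2 ≈ 598.50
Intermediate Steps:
V(Q, G) = 8/3 (V(Q, G) = 2 + (1/3)*2 = 2 + 2/3 = 8/3)
-228*T(V(5, -1 - 1*(-2))) = -(-1596)/8/3 = -(-1596)*3/8 = -228*(-21/8) = 1197/2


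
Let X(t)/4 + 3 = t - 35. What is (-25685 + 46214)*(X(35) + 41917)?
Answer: 860267745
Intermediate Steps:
X(t) = -152 + 4*t (X(t) = -12 + 4*(t - 35) = -12 + 4*(-35 + t) = -12 + (-140 + 4*t) = -152 + 4*t)
(-25685 + 46214)*(X(35) + 41917) = (-25685 + 46214)*((-152 + 4*35) + 41917) = 20529*((-152 + 140) + 41917) = 20529*(-12 + 41917) = 20529*41905 = 860267745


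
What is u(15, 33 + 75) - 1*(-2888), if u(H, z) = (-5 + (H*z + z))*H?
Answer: 28733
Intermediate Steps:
u(H, z) = H*(-5 + z + H*z) (u(H, z) = (-5 + (z + H*z))*H = (-5 + z + H*z)*H = H*(-5 + z + H*z))
u(15, 33 + 75) - 1*(-2888) = 15*(-5 + (33 + 75) + 15*(33 + 75)) - 1*(-2888) = 15*(-5 + 108 + 15*108) + 2888 = 15*(-5 + 108 + 1620) + 2888 = 15*1723 + 2888 = 25845 + 2888 = 28733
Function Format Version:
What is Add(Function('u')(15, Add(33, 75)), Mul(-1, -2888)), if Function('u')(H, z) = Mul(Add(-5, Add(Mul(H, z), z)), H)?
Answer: 28733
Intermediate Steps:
Function('u')(H, z) = Mul(H, Add(-5, z, Mul(H, z))) (Function('u')(H, z) = Mul(Add(-5, Add(z, Mul(H, z))), H) = Mul(Add(-5, z, Mul(H, z)), H) = Mul(H, Add(-5, z, Mul(H, z))))
Add(Function('u')(15, Add(33, 75)), Mul(-1, -2888)) = Add(Mul(15, Add(-5, Add(33, 75), Mul(15, Add(33, 75)))), Mul(-1, -2888)) = Add(Mul(15, Add(-5, 108, Mul(15, 108))), 2888) = Add(Mul(15, Add(-5, 108, 1620)), 2888) = Add(Mul(15, 1723), 2888) = Add(25845, 2888) = 28733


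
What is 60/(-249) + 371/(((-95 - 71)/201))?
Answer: -74611/166 ≈ -449.46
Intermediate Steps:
60/(-249) + 371/(((-95 - 71)/201)) = 60*(-1/249) + 371/((-166*1/201)) = -20/83 + 371/(-166/201) = -20/83 + 371*(-201/166) = -20/83 - 74571/166 = -74611/166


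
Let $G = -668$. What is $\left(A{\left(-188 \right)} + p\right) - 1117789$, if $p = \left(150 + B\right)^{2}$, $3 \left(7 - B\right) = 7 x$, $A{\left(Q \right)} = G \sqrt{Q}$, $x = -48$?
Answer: $-1045428 - 1336 i \sqrt{47} \approx -1.0454 \cdot 10^{6} - 9159.2 i$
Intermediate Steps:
$A{\left(Q \right)} = - 668 \sqrt{Q}$
$B = 119$ ($B = 7 - \frac{7 \left(-48\right)}{3} = 7 - -112 = 7 + 112 = 119$)
$p = 72361$ ($p = \left(150 + 119\right)^{2} = 269^{2} = 72361$)
$\left(A{\left(-188 \right)} + p\right) - 1117789 = \left(- 668 \sqrt{-188} + 72361\right) - 1117789 = \left(- 668 \cdot 2 i \sqrt{47} + 72361\right) - 1117789 = \left(- 1336 i \sqrt{47} + 72361\right) - 1117789 = \left(72361 - 1336 i \sqrt{47}\right) - 1117789 = -1045428 - 1336 i \sqrt{47}$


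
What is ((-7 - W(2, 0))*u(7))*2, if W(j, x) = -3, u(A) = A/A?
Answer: -8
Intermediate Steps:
u(A) = 1
((-7 - W(2, 0))*u(7))*2 = ((-7 - 1*(-3))*1)*2 = ((-7 + 3)*1)*2 = -4*1*2 = -4*2 = -8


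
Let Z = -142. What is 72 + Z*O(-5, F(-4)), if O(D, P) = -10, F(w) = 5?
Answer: 1492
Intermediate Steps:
72 + Z*O(-5, F(-4)) = 72 - 142*(-10) = 72 + 1420 = 1492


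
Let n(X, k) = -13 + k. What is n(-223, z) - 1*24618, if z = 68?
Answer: -24563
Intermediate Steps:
n(-223, z) - 1*24618 = (-13 + 68) - 1*24618 = 55 - 24618 = -24563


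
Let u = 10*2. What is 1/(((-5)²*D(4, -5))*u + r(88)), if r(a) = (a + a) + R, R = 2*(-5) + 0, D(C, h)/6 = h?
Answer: -1/14834 ≈ -6.7413e-5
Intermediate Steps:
D(C, h) = 6*h
u = 20
R = -10 (R = -10 + 0 = -10)
r(a) = -10 + 2*a (r(a) = (a + a) - 10 = 2*a - 10 = -10 + 2*a)
1/(((-5)²*D(4, -5))*u + r(88)) = 1/(((-5)²*(6*(-5)))*20 + (-10 + 2*88)) = 1/((25*(-30))*20 + (-10 + 176)) = 1/(-750*20 + 166) = 1/(-15000 + 166) = 1/(-14834) = -1/14834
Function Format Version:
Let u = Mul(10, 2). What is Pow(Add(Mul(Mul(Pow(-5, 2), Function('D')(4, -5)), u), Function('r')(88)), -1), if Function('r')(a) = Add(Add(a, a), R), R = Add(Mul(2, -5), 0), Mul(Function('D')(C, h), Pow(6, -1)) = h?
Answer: Rational(-1, 14834) ≈ -6.7413e-5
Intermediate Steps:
Function('D')(C, h) = Mul(6, h)
u = 20
R = -10 (R = Add(-10, 0) = -10)
Function('r')(a) = Add(-10, Mul(2, a)) (Function('r')(a) = Add(Add(a, a), -10) = Add(Mul(2, a), -10) = Add(-10, Mul(2, a)))
Pow(Add(Mul(Mul(Pow(-5, 2), Function('D')(4, -5)), u), Function('r')(88)), -1) = Pow(Add(Mul(Mul(Pow(-5, 2), Mul(6, -5)), 20), Add(-10, Mul(2, 88))), -1) = Pow(Add(Mul(Mul(25, -30), 20), Add(-10, 176)), -1) = Pow(Add(Mul(-750, 20), 166), -1) = Pow(Add(-15000, 166), -1) = Pow(-14834, -1) = Rational(-1, 14834)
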